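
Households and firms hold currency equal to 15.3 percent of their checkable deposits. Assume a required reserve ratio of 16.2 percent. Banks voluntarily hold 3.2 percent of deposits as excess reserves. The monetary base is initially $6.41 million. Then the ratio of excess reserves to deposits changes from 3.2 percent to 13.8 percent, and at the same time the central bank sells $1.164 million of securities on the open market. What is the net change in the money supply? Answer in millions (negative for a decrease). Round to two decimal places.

Before: m₁ = (1 + 0.153) / (0.162 + 0.032 + 0.153) ≈ 3.3228, MB₁ = 6.41, so M₁ = 3.3228 × 6.41 ≈ 21.2991 million.
After: m₂ = (1 + 0.153) / (0.162 + 0.138 + 0.153) ≈ 2.5453, MB₂ = 6.41 − 1.164 = 5.246, so M₂ = 2.5453 × 5.246 ≈ 13.3526 million.
ΔM = M₂ − M₁ = 13.3526 − 21.2991 = -7.9465 million.

-7.95 million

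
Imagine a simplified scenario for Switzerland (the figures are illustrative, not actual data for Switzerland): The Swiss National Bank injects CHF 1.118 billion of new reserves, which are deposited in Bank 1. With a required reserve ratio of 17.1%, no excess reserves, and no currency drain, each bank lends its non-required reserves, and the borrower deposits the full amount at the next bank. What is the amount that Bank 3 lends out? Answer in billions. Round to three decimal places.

Each bank lends a fraction (1 − rr) = 0.8290 of the deposit it receives, so Bank 3 receives 1.118·0.8290^2 and lends 1.118·0.8290^3 ≈ 0.6370 billion.

CHF 0.637 billion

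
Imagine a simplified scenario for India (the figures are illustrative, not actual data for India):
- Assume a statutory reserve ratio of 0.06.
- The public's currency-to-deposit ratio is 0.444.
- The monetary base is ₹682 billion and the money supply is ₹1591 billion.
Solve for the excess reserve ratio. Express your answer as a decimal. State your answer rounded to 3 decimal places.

Using m = M/MB = 1591/682 ≈ 2.332845. Since m = (1 + c)/(c + rr + e), the denominator satisfies c + rr + e = (1 + c)/m = (1 + 0.444) / 2.332845 ≈ 0.618987.
With c = 0.444 and rr = 0.06, the excess reserve ratio is 0.618987 − 0.444 − 0.06 = 0.114987.

0.115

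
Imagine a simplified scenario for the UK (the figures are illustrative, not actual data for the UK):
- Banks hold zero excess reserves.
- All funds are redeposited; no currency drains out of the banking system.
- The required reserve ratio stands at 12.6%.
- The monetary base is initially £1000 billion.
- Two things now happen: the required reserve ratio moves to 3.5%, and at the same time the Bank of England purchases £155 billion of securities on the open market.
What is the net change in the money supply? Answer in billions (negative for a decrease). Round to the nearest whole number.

£25063 billion

Before: m₁ = 1 / (0.126) ≈ 7.93651, MB₁ = 1000, so M₁ = 7.93651 × 1000 = 7936.51 billion.
After: m₂ = 1 / (0.035) ≈ 28.57143, MB₂ = 1000 + 155 = 1155, so M₂ = 28.57143 × 1155 ≈ 33000.0016 billion.
ΔM = M₂ − M₁ = 33000.0016 − 7936.51 = 25063.4916 billion.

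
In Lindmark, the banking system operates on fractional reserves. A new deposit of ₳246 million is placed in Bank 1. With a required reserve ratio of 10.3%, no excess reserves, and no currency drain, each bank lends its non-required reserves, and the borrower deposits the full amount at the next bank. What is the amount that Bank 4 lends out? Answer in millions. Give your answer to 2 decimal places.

₳159.26 million

Each bank lends a fraction (1 − rr) = 0.8970 of the deposit it receives, so Bank 4 receives 246·0.8970^3 and lends 246·0.8970^4 ≈ 159.2593 million.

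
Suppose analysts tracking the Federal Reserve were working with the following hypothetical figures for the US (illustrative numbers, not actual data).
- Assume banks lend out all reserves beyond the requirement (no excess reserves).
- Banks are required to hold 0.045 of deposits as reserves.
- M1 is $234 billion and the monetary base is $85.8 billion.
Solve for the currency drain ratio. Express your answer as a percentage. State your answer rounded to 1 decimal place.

50.8%

Using m = M/MB = 234/85.8 ≈ 2.727273. From m = (1 + c)/(c + rr + e), rearranging gives 1 + c = m·(c + rr + e), so c·(1 − m) = m·(rr + e) − 1.
Hence c = [m·(rr + e) − 1]/(1 − m) = [2.727273 × (0.045 + 0) − 1] / (1 − 2.727273) ≈ 0.507895.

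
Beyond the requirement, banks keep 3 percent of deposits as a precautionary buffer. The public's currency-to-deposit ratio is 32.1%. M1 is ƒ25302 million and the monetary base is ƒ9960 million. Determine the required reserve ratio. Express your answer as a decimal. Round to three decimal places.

Using m = M/MB = 25302/9960 ≈ 2.540361. Since m = (1 + c)/(c + rr + e), the denominator satisfies c + rr + e = (1 + c)/m = (1 + 0.321) / 2.540361 ≈ 0.520005.
With c = 0.321 and e = 0.03, the required reserve ratio is 0.520005 − 0.321 − 0.03 = 0.169005.

0.169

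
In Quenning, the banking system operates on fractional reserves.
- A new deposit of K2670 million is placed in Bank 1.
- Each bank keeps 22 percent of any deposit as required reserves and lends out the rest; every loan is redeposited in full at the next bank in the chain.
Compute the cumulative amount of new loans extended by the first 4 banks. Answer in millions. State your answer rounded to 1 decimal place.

K5962.4 million

Bank i lends (1 − rr)^i of the original deposit: Bank 1 lends 2670·0.7800 = 2082.6000, Bank 2 lends 2670·0.7800² = 1624.4280, and so on.
Summing a geometric series: total = 2670·[0.7800·(1 − 0.7800^4) / (1 − 0.7800)] ≈ 5962.3838 million.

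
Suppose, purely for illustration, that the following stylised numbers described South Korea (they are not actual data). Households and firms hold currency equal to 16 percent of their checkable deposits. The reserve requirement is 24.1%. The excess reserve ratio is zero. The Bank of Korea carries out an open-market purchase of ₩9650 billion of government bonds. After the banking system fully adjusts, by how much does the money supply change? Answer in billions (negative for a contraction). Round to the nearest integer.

The money multiplier is m = (1 + c) / (rr + c) = (1 + 0.16) / (0.241 + 0.16) ≈ 2.89277.
The purchase adds 9650 billion of base, so ΔM = m × ΔMB = 2.89277 × (+9650) = 27915.2305 billion.

₩27915 billion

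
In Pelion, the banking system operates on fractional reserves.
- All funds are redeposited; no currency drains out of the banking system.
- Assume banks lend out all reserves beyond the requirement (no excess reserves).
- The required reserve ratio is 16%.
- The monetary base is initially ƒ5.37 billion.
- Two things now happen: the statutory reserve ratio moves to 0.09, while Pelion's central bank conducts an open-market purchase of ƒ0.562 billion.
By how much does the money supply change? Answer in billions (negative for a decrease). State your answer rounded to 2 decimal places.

ƒ32.35 billion

Before: m₁ = 1 / (0.16) = 6.25, MB₁ = 5.37, so M₁ = 6.25 × 5.37 = 33.5625 billion.
After: m₂ = 1 / (0.09) ≈ 11.1111, MB₂ = 5.37 + 0.562 = 5.932, so M₂ = 11.1111 × 5.932 ≈ 65.911 billion.
ΔM = M₂ − M₁ = 65.911 − 33.5625 = 32.3485 billion.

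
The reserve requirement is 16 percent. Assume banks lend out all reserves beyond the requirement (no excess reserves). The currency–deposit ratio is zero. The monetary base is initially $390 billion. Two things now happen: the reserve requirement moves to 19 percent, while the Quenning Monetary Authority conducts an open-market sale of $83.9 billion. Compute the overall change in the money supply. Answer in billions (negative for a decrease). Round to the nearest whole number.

Before: m₁ = 1 / (0.16) = 6.25, MB₁ = 390, so M₁ = 6.25 × 390 = 2437.5 billion.
After: m₂ = 1 / (0.19) ≈ 5.2632, MB₂ = 390 − 83.9 = 306.1, so M₂ = 5.2632 × 306.1 ≈ 1611.0655 billion.
ΔM = M₂ − M₁ = 1611.0655 − 2437.5 = -826.4345 billion.

-826 billion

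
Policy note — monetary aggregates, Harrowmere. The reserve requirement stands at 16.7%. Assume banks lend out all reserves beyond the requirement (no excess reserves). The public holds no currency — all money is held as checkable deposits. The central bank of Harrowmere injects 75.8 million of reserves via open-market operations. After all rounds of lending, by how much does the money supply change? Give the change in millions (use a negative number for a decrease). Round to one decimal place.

453.9 million

The simple money multiplier is m = 1/rr = 1/0.167 ≈ 5.9880.
An open-market purchase increases the monetary base by 75.8 million, so ΔM = m × ΔMB = 5.9880 × 75.8 = 453.8904 million.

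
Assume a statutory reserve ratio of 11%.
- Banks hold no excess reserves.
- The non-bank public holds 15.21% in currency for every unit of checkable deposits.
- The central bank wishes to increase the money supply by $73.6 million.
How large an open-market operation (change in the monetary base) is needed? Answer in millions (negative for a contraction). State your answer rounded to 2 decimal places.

$16.74 million

The money multiplier is m = (1 + c) / (rr + c) = (1 + 0.1521) / (0.11 + 0.1521) ≈ 4.39565.
ΔMB = ΔM / m = (+73.6) / 4.39565 ≈ 16.7438 million.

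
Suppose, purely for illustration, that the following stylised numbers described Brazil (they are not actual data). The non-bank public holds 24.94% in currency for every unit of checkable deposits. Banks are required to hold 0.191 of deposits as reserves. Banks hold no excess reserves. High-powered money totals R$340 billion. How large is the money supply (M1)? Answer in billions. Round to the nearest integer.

R$965 billion

The money multiplier is m = (1 + c) / (rr + c) = (1 + 0.2494) / (0.191 + 0.2494) ≈ 2.8370.
So M = m × MB = 2.8370 × 340 = 964.58 billion.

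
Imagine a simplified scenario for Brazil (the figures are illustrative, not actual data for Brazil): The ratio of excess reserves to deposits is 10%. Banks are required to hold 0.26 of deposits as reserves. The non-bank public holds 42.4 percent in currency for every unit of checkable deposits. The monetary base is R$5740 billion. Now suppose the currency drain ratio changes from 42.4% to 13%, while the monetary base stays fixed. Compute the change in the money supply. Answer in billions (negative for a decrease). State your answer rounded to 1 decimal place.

Initially m₁ = (1 + 0.424) / (0.26 + 0.1 + 0.424) ≈ 1.816327, so M₁ = 1.816327 × 5740 ≈ 10425.717 billion.
After the change m₂ = (1 + 0.13) / (0.26 + 0.1 + 0.13) ≈ 2.306122, so M₂ = 2.306122 × 5740 ≈ 13237.1403 billion.
ΔM = M₂ − M₁ = 13237.1403 − 10425.717 = 2811.4233 billion.

R$2811.4 billion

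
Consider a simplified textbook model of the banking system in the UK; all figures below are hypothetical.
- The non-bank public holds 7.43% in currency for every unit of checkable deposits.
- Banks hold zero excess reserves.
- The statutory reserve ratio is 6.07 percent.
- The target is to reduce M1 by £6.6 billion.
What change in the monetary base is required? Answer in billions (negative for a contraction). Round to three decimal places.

-0.829 billion

The money multiplier is m = (1 + c) / (rr + c) = (1 + 0.0743) / (0.0607 + 0.0743) ≈ 7.95778.
ΔMB = ΔM / m = (−6.6) / 7.95778 ≈ -0.8294 billion.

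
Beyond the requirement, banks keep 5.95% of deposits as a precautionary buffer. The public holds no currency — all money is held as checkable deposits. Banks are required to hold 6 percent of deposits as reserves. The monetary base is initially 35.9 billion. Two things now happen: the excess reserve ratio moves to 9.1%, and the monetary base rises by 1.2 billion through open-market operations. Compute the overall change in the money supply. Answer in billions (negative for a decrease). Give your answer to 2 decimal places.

Before: m₁ = 1 / (0.06 + 0.0595) ≈ 8.36820, MB₁ = 35.9, so M₁ = 8.36820 × 35.9 ≈ 300.4184 billion.
After: m₂ = 1 / (0.06 + 0.091) ≈ 6.62252, MB₂ = 35.9 + 1.2 = 37.1, so M₂ = 6.62252 × 37.1 ≈ 245.6955 billion.
ΔM = M₂ − M₁ = 245.6955 − 300.4184 = -54.7229 billion.

-54.72 billion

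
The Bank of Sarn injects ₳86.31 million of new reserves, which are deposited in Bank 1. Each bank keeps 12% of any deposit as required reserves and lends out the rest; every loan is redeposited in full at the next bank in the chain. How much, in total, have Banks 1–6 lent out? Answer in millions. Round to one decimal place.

Bank i lends (1 − rr)^i of the original deposit: Bank 1 lends 86.31·0.8800 = 75.9528, Bank 2 lends 86.31·0.8800² ≈ 66.8385, and so on.
Summing a geometric series: total = 86.31·[0.8800·(1 − 0.8800^6) / (1 − 0.8800)] ≈ 339.0001 million.

₳339.0 million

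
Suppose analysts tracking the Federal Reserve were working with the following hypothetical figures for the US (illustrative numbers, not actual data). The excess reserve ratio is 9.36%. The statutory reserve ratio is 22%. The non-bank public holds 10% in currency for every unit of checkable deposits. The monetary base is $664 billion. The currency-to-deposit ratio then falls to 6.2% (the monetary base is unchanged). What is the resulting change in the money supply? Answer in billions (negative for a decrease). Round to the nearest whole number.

$111 billion

Initially m₁ = (1 + 0.1) / (0.22 + 0.0936 + 0.1) ≈ 2.6596, so M₁ = 2.6596 × 664 = 1765.9744 billion.
After the change m₂ = (1 + 0.062) / (0.22 + 0.0936 + 0.062) ≈ 2.8275, so M₂ = 2.8275 × 664 = 1877.46 billion.
ΔM = M₂ − M₁ = 1877.46 − 1765.9744 = 111.4856 billion.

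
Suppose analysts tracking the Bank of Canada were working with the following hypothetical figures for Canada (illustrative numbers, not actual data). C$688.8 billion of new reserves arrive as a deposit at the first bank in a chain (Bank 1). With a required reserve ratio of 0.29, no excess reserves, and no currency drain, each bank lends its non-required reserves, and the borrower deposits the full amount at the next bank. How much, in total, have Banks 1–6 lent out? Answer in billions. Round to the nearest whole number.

Bank i lends (1 − rr)^i of the original deposit: Bank 1 lends 688.8·0.7100 = 489.0480, Bank 2 lends 688.8·0.7100² ≈ 347.2241, and so on.
Summing a geometric series: total = 688.8·[0.7100·(1 − 0.7100^6) / (1 − 0.7100)] ≈ 1470.3476 billion.

C$1470 billion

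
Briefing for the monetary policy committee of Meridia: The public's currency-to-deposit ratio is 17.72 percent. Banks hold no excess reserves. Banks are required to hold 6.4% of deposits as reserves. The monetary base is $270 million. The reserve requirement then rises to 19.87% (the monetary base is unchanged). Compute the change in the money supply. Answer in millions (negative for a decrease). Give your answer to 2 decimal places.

-472.21 million

Initially m₁ = (1 + 0.1772) / (0.064 + 0.1772) ≈ 4.880597, so M₁ = 4.880597 × 270 ≈ 1317.7612 million.
After the change m₂ = (1 + 0.1772) / (0.1987 + 0.1772) ≈ 3.131684, so M₂ = 3.131684 × 270 ≈ 845.5547 million.
ΔM = M₂ − M₁ = 845.5547 − 1317.7612 = -472.2065 million.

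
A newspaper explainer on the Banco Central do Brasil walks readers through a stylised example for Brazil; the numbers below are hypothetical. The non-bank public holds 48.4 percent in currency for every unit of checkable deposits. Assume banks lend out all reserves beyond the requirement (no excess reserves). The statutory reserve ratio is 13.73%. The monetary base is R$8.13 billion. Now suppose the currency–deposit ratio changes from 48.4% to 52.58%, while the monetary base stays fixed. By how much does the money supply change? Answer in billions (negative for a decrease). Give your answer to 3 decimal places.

Initially m₁ = (1 + 0.484) / (0.1373 + 0.484) ≈ 2.38854, so M₁ = 2.38854 × 8.13 ≈ 19.4188 billion.
After the change m₂ = (1 + 0.5258) / (0.1373 + 0.5258) ≈ 2.30101, so M₂ = 2.30101 × 8.13 ≈ 18.7072 billion.
ΔM = M₂ − M₁ = 18.7072 − 19.4188 = -0.7116 billion.

-0.712 billion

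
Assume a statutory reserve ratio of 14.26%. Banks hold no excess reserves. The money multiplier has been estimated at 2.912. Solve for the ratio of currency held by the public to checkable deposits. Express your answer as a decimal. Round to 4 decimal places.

Using m = 2.912. From m = (1 + c)/(c + rr + e), rearranging gives 1 + c = m·(c + rr + e), so c·(1 − m) = m·(rr + e) − 1.
Hence c = [m·(rr + e) − 1]/(1 − m) = [2.912 × (0.1426 + 0) − 1] / (1 − 2.912) ≈ 0.305831.

0.3058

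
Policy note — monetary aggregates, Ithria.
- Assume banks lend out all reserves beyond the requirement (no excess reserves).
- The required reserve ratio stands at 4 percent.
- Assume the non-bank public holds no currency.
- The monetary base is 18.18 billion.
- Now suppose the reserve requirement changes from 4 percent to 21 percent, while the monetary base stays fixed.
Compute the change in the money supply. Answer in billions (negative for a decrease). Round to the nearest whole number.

Initially m₁ = 1 / (0.04) = 25, so M₁ = 25 × 18.18 = 454.5 billion.
After the change m₂ = 1 / (0.21) ≈ 4.7619, so M₂ = 4.7619 × 18.18 ≈ 86.5713 billion.
ΔM = M₂ − M₁ = 86.5713 − 454.5 = -367.9287 billion.

-368 billion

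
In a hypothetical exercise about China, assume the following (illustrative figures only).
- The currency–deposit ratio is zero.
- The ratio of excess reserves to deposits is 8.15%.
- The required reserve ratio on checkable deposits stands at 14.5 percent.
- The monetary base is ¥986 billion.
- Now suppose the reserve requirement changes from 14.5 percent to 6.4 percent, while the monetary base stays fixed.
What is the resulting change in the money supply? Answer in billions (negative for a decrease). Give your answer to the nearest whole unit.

Initially m₁ = 1 / (0.145 + 0.0815) ≈ 4.4150, so M₁ = 4.4150 × 986 = 4353.19 billion.
After the change m₂ = 1 / (0.064 + 0.0815) ≈ 6.8729, so M₂ = 6.8729 × 986 = 6776.6794 billion.
ΔM = M₂ − M₁ = 6776.6794 − 4353.19 = 2423.4894 billion.

¥2423 billion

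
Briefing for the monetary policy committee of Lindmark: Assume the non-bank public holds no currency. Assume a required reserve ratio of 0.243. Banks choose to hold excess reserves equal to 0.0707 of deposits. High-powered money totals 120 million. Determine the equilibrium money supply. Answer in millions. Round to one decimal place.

The money multiplier is m = 1 / (rr + e) = 1 / (0.243 + 0.0707) ≈ 3.18776.
So M = m × MB = 3.18776 × 120 = 382.5312 million.

382.5 million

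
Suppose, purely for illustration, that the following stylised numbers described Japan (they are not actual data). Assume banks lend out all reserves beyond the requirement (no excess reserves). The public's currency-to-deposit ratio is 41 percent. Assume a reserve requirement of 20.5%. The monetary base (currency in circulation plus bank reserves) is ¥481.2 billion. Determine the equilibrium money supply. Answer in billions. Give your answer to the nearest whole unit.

¥1103 billion

The money multiplier is m = (1 + c) / (rr + c) = (1 + 0.41) / (0.205 + 0.41) ≈ 2.2927.
So M = m × MB = 2.2927 × 481.2 ≈ 1103.2472 billion.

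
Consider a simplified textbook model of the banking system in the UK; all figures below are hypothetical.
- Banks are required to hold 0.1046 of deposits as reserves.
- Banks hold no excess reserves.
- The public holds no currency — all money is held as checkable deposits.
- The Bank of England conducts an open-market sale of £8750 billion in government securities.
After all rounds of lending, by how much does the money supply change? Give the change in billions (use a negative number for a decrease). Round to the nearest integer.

-83652 billion

The simple money multiplier is m = 1/rr = 1/0.1046 ≈ 9.56023.
An open-market sale reduces the monetary base by 8750 billion, so ΔM = m × ΔMB = 9.56023 × (−8750) = -83652.0125 billion.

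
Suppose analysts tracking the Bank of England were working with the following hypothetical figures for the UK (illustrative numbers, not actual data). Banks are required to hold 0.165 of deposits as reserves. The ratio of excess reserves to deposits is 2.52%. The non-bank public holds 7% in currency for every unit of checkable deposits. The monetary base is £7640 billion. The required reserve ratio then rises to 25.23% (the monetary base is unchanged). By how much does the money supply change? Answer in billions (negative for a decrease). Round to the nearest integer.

Initially m₁ = (1 + 0.07) / (0.165 + 0.0252 + 0.07) ≈ 4.11222, so M₁ = 4.11222 × 7640 = 31417.3608 billion.
After the change m₂ = (1 + 0.07) / (0.2523 + 0.0252 + 0.07) ≈ 3.07914, so M₂ = 3.07914 × 7640 = 23524.6296 billion.
ΔM = M₂ − M₁ = 23524.6296 − 31417.3608 = -7892.7312 billion.

-7893 billion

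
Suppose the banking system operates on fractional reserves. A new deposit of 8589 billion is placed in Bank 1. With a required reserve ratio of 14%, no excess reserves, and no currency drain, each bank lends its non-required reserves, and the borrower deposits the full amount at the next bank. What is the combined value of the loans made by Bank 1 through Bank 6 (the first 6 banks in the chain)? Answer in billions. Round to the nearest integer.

Bank i lends (1 − rr)^i of the original deposit: Bank 1 lends 8589·0.8600 = 7386.5400, Bank 2 lends 8589·0.8600² = 6352.4244, and so on.
Summing a geometric series: total = 8589·[0.8600·(1 − 0.8600^6) / (1 − 0.8600)] ≈ 31415.6281 billion.

31416 billion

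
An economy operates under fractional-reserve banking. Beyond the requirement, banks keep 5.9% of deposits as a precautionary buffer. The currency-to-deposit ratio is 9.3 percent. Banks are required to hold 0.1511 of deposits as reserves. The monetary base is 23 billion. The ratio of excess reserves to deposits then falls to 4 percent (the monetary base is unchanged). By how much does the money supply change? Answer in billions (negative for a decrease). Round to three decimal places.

Initially m₁ = (1 + 0.093) / (0.1511 + 0.059 + 0.093) ≈ 3.606071, so M₁ = 3.606071 × 23 ≈ 82.9396 billion.
After the change m₂ = (1 + 0.093) / (0.1511 + 0.04 + 0.093) ≈ 3.847237, so M₂ = 3.847237 × 23 ≈ 88.4865 billion.
ΔM = M₂ − M₁ = 88.4865 − 82.9396 = 5.5469 billion.

5.547 billion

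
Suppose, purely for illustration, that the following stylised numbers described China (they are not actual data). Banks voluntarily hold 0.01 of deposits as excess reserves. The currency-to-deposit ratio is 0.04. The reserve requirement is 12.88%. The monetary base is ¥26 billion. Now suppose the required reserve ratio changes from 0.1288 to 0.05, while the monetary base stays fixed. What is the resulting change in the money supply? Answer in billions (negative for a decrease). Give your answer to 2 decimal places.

¥119.17 billion

Initially m₁ = (1 + 0.04) / (0.1288 + 0.01 + 0.04) ≈ 5.81655, so M₁ = 5.81655 × 26 = 151.2303 billion.
After the change m₂ = (1 + 0.04) / (0.05 + 0.01 + 0.04) = 10.4, so M₂ = 10.4 × 26 = 270.4 billion.
ΔM = M₂ − M₁ = 270.4 − 151.2303 = 119.1697 billion.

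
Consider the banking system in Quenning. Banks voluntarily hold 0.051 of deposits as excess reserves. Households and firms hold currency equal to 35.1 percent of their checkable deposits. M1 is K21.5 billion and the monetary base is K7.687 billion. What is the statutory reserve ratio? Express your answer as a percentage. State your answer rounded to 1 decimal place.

8.1%

Using m = M/MB = 21.5/7.687 ≈ 2.796930. Since m = (1 + c)/(c + rr + e), the denominator satisfies c + rr + e = (1 + c)/m = (1 + 0.351) / 2.796930 ≈ 0.483030.
With c = 0.351 and e = 0.051, the statutory reserve ratio is 0.483030 − 0.351 − 0.051 = 0.08103.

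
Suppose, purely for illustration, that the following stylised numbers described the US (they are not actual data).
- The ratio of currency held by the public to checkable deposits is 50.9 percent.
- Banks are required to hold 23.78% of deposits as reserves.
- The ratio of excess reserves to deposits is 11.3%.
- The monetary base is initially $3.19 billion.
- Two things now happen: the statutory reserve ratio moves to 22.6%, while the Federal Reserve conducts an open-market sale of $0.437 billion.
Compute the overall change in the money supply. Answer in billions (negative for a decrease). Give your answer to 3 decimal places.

Before: m₁ = (1 + 0.509) / (0.2378 + 0.113 + 0.509) ≈ 1.75506, MB₁ = 3.19, so M₁ = 1.75506 × 3.19 ≈ 5.5986 billion.
After: m₂ = (1 + 0.509) / (0.226 + 0.113 + 0.509) ≈ 1.77948, MB₂ = 3.19 − 0.437 = 2.753, so M₂ = 1.77948 × 2.753 ≈ 4.8989 billion.
ΔM = M₂ − M₁ = 4.8989 − 5.5986 = -0.6997 billion.

-0.700 billion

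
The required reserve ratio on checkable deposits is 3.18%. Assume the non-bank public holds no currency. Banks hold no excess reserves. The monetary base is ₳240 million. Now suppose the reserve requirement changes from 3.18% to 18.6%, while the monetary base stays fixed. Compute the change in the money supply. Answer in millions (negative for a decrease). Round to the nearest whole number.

-6257 million

Initially m₁ = 1 / (0.0318) ≈ 31.4465, so M₁ = 31.4465 × 240 = 7547.16 million.
After the change m₂ = 1 / (0.186) ≈ 5.3763, so M₂ = 5.3763 × 240 = 1290.312 million.
ΔM = M₂ − M₁ = 1290.312 − 7547.16 = -6256.848 million.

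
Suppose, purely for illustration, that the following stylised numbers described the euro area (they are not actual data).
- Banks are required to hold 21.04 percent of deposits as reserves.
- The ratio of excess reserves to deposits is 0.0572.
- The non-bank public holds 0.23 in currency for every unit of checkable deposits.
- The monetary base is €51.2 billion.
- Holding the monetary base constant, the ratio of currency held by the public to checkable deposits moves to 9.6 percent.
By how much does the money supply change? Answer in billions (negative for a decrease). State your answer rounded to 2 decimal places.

€27.77 billion

Initially m₁ = (1 + 0.23) / (0.2104 + 0.0572 + 0.23) ≈ 2.47186, so M₁ = 2.47186 × 51.2 ≈ 126.5592 billion.
After the change m₂ = (1 + 0.096) / (0.2104 + 0.0572 + 0.096) ≈ 3.01430, so M₂ = 3.01430 × 51.2 ≈ 154.3322 billion.
ΔM = M₂ − M₁ = 154.3322 − 126.5592 = 27.773 billion.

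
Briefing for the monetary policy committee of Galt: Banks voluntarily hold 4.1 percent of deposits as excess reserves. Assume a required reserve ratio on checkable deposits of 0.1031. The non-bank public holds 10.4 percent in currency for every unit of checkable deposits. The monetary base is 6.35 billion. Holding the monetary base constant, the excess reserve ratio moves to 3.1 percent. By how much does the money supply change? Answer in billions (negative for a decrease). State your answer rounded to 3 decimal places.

1.187 billion

Initially m₁ = (1 + 0.104) / (0.1031 + 0.041 + 0.104) ≈ 4.44982, so M₁ = 4.44982 × 6.35 ≈ 28.2564 billion.
After the change m₂ = (1 + 0.104) / (0.1031 + 0.031 + 0.104) ≈ 4.63671, so M₂ = 4.63671 × 6.35 ≈ 29.4431 billion.
ΔM = M₂ − M₁ = 29.4431 − 28.2564 = 1.1867 billion.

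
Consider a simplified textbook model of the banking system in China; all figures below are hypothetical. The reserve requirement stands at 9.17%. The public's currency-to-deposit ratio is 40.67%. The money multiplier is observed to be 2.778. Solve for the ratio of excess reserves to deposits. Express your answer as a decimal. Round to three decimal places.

Using m = 2.778. Since m = (1 + c)/(c + rr + e), the denominator satisfies c + rr + e = (1 + c)/m = (1 + 0.4067) / 2.778 ≈ 0.506371.
With c = 0.4067 and rr = 0.0917, the ratio of excess reserves to deposits is 0.506371 − 0.4067 − 0.0917 = 0.007971.

0.008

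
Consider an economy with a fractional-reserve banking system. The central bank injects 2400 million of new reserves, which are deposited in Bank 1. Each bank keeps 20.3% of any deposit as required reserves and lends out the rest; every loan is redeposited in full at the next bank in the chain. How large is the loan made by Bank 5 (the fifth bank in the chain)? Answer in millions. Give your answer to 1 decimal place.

771.8 million

Each bank lends a fraction (1 − rr) = 0.7970 of the deposit it receives, so Bank 5 receives 2400·0.7970^4 and lends 2400·0.7970^5 ≈ 771.7966 million.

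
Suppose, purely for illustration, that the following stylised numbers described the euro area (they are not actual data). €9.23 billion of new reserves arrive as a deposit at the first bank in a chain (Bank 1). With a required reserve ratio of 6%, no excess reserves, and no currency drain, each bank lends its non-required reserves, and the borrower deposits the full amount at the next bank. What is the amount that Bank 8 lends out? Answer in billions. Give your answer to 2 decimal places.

Each bank lends a fraction (1 − rr) = 0.9400 of the deposit it receives, so Bank 8 receives 9.23·0.9400^7 and lends 9.23·0.9400^8 ≈ 5.6263 billion.

€5.63 billion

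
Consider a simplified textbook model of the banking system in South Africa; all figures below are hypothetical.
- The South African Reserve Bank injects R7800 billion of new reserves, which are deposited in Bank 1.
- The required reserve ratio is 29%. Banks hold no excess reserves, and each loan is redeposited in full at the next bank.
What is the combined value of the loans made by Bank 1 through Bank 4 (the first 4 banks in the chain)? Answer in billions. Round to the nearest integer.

Bank i lends (1 − rr)^i of the original deposit: Bank 1 lends 7800·0.7100 = 5538.0000, Bank 2 lends 7800·0.7100² = 3931.9800, and so on.
Summing a geometric series: total = 7800·[0.7100·(1 − 0.7100^4) / (1 − 0.7100)] ≈ 14243.7969 billion.

R14244 billion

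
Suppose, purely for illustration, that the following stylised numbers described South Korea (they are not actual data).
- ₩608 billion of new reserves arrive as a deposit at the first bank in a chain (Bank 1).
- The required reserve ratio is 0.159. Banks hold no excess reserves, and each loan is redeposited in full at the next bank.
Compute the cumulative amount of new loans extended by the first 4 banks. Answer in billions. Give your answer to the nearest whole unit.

Bank i lends (1 − rr)^i of the original deposit: Bank 1 lends 608·0.8410 = 511.3280, Bank 2 lends 608·0.8410² ≈ 430.0268, and so on.
Summing a geometric series: total = 608·[0.8410·(1 − 0.8410^4) / (1 − 0.8410)] ≈ 1607.1572 billion.

₩1607 billion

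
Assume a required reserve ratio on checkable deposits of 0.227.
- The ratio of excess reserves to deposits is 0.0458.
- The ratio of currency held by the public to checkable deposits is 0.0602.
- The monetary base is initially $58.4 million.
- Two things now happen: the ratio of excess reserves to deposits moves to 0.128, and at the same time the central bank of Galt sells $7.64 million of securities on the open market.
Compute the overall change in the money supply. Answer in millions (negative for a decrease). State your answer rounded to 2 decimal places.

-56.32 million

Before: m₁ = (1 + 0.0602) / (0.227 + 0.0458 + 0.0602) ≈ 3.18378, MB₁ = 58.4, so M₁ = 3.18378 × 58.4 ≈ 185.9328 million.
After: m₂ = (1 + 0.0602) / (0.227 + 0.128 + 0.0602) ≈ 2.55347, MB₂ = 58.4 − 7.64 = 50.76, so M₂ = 2.55347 × 50.76 ≈ 129.6141 million.
ΔM = M₂ − M₁ = 129.6141 − 185.9328 = -56.3187 million.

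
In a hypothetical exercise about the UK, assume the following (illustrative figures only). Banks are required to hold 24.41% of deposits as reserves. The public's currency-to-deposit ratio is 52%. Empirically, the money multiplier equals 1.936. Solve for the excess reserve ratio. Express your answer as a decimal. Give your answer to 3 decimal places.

Using m = 1.936. Since m = (1 + c)/(c + rr + e), the denominator satisfies c + rr + e = (1 + c)/m = (1 + 0.52) / 1.936 ≈ 0.785124.
With c = 0.52 and rr = 0.2441, the excess reserve ratio is 0.785124 − 0.52 − 0.2441 = 0.021024.

0.021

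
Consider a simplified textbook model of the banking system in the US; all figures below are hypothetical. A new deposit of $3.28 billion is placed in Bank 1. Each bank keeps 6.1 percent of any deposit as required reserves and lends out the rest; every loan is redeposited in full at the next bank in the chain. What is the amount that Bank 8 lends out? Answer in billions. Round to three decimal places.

Each bank lends a fraction (1 − rr) = 0.9390 of the deposit it receives, so Bank 8 receives 3.28·0.9390^7 and lends 3.28·0.9390^8 ≈ 1.9824 billion.

$1.982 billion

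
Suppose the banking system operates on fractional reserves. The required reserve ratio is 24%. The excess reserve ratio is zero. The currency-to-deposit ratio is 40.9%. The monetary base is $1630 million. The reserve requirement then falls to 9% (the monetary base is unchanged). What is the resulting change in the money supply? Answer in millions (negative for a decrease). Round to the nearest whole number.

Initially m₁ = (1 + 0.409) / (0.24 + 0.409) ≈ 2.17103, so M₁ = 2.17103 × 1630 = 3538.7789 million.
After the change m₂ = (1 + 0.409) / (0.09 + 0.409) ≈ 2.82365, so M₂ = 2.82365 × 1630 = 4602.5495 million.
ΔM = M₂ − M₁ = 4602.5495 − 3538.7789 = 1063.7706 million.

$1064 million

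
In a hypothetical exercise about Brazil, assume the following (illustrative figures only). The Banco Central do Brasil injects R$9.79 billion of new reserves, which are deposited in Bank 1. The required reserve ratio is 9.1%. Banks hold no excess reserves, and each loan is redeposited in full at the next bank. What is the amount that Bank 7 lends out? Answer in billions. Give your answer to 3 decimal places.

Each bank lends a fraction (1 − rr) = 0.9090 of the deposit it receives, so Bank 7 receives 9.79·0.9090^6 and lends 9.79·0.9090^7 ≈ 5.0203 billion.

R$5.020 billion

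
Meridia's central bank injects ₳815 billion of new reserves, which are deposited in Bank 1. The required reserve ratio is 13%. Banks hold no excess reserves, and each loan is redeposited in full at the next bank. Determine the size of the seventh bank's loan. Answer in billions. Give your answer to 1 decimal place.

Each bank lends a fraction (1 − rr) = 0.8700 of the deposit it receives, so Bank 7 receives 815·0.8700^6 and lends 815·0.8700^7 ≈ 307.4627 billion.

₳307.5 billion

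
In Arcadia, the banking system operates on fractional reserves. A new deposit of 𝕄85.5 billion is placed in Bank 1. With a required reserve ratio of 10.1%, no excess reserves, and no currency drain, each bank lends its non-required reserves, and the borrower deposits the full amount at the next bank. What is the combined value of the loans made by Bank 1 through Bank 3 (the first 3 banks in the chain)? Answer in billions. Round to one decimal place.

Bank i lends (1 − rr)^i of the original deposit: Bank 1 lends 85.5·0.8990 = 76.8645, Bank 2 lends 85.5·0.8990² ≈ 69.1012, and so on.
Summing a geometric series: total = 85.5·[0.8990·(1 − 0.8990^3) / (1 − 0.8990)] ≈ 208.0877 billion.

𝕄208.1 billion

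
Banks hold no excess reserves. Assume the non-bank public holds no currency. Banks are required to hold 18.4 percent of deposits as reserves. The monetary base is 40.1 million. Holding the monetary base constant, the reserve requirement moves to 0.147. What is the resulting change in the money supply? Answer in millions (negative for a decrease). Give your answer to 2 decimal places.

54.85 million

Initially m₁ = 1 / (0.184) ≈ 5.43478, so M₁ = 5.43478 × 40.1 ≈ 217.9347 million.
After the change m₂ = 1 / (0.147) ≈ 6.80272, so M₂ = 6.80272 × 40.1 ≈ 272.7891 million.
ΔM = M₂ − M₁ = 272.7891 − 217.9347 = 54.8544 million.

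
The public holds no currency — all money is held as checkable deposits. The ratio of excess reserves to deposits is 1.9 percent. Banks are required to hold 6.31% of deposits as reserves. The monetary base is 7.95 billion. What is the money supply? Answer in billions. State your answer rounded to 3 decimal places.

The money multiplier is m = 1 / (rr + e) = 1 / (0.0631 + 0.019) ≈ 12.18027.
So M = m × MB = 12.18027 × 7.95 ≈ 96.8331 billion.

96.833 billion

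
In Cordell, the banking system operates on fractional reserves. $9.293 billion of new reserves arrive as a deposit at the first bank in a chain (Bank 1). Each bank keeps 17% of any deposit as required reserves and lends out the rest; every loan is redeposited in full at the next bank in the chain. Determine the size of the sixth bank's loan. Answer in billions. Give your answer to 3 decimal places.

Each bank lends a fraction (1 − rr) = 0.8300 of the deposit it receives, so Bank 6 receives 9.293·0.8300^5 and lends 9.293·0.8300^6 ≈ 3.0383 billion.

$3.038 billion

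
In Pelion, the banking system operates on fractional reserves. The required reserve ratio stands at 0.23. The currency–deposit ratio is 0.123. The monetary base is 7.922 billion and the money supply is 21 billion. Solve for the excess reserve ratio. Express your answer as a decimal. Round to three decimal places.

Using m = M/MB = 21/7.922 ≈ 2.650846. Since m = (1 + c)/(c + rr + e), the denominator satisfies c + rr + e = (1 + c)/m = (1 + 0.123) / 2.650846 ≈ 0.423638.
With c = 0.123 and rr = 0.23, the excess reserve ratio is 0.423638 − 0.123 − 0.23 = 0.070638.

0.071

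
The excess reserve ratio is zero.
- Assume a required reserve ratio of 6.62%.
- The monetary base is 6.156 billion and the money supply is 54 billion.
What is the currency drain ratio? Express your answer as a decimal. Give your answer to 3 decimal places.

0.054

Using m = M/MB = 54/6.156 ≈ 8.771930. From m = (1 + c)/(c + rr + e), rearranging gives 1 + c = m·(c + rr + e), so c·(1 − m) = m·(rr + e) − 1.
Hence c = [m·(rr + e) − 1]/(1 − m) = [8.771930 × (0.0662 + 0) − 1] / (1 − 8.771930) ≈ 0.053950.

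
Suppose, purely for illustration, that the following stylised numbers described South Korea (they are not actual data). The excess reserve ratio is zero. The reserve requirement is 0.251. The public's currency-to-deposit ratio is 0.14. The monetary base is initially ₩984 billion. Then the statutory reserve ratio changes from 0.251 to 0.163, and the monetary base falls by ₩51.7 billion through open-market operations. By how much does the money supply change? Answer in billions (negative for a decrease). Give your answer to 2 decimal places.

Before: m₁ = (1 + 0.14) / (0.251 + 0.14) ≈ 2.915601, MB₁ = 984, so M₁ = 2.915601 × 984 ≈ 2868.9514 billion.
After: m₂ = (1 + 0.14) / (0.163 + 0.14) ≈ 3.762376, MB₂ = 984 − 51.7 = 932.3, so M₂ = 3.762376 × 932.3 ≈ 3507.6631 billion.
ΔM = M₂ − M₁ = 3507.6631 − 2868.9514 = 638.7117 billion.

₩638.71 billion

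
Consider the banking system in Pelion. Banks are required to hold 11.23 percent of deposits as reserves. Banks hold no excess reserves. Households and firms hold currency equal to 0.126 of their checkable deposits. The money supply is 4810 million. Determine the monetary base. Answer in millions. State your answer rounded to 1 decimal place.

The money multiplier is m = (1 + c) / (rr + c) = (1 + 0.126) / (0.1123 + 0.126) ≈ 4.725136.
MB = M / m = 4810 / 4.725136 ≈ 1017.9601 million.

1018.0 million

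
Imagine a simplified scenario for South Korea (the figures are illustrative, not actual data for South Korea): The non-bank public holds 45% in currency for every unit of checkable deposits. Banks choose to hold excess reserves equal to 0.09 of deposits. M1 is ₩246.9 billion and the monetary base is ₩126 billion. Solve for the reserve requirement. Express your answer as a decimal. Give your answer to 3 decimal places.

Using m = M/MB = 246.9/126 ≈ 1.959524. Since m = (1 + c)/(c + rr + e), the denominator satisfies c + rr + e = (1 + c)/m = (1 + 0.45) / 1.959524 ≈ 0.739976.
With c = 0.45 and e = 0.09, the reserve requirement is 0.739976 − 0.45 − 0.09 = 0.199976.

0.200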